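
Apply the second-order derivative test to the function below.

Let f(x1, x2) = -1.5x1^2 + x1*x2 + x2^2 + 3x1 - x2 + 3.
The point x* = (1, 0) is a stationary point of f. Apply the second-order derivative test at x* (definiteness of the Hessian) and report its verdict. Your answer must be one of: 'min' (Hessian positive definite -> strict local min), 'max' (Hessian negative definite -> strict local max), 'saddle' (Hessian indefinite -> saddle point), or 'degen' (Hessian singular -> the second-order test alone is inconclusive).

Compute the Hessian H = grad^2 f:
  H = [[-3, 1], [1, 2]]
Verify stationarity: grad f(x*) = H x* + g = (0, 0).
Eigenvalues of H: -3.1926, 2.1926.
Eigenvalues have mixed signs, so H is indefinite -> x* is a saddle point.

saddle


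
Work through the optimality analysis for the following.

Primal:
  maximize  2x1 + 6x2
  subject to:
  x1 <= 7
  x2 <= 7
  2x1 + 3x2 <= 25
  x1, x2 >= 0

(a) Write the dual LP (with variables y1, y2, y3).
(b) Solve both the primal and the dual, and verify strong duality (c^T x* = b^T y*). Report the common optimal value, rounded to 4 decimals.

The standard primal-dual pair for 'max c^T x s.t. A x <= b, x >= 0' is:
  Dual:  min b^T y  s.t.  A^T y >= c,  y >= 0.

So the dual LP is:
  minimize  7y1 + 7y2 + 25y3
  subject to:
    y1 + 2y3 >= 2
    y2 + 3y3 >= 6
    y1, y2, y3 >= 0

Solving the primal: x* = (2, 7).
  primal value c^T x* = 46.
Solving the dual: y* = (0, 3, 1).
  dual value b^T y* = 46.
Strong duality: c^T x* = b^T y*. Confirmed.

46


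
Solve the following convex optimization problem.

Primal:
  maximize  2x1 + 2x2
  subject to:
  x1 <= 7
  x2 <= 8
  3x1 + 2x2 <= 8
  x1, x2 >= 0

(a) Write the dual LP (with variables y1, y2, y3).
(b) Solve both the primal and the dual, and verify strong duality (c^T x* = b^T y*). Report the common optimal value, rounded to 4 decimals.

The standard primal-dual pair for 'max c^T x s.t. A x <= b, x >= 0' is:
  Dual:  min b^T y  s.t.  A^T y >= c,  y >= 0.

So the dual LP is:
  minimize  7y1 + 8y2 + 8y3
  subject to:
    y1 + 3y3 >= 2
    y2 + 2y3 >= 2
    y1, y2, y3 >= 0

Solving the primal: x* = (0, 4).
  primal value c^T x* = 8.
Solving the dual: y* = (0, 0, 1).
  dual value b^T y* = 8.
Strong duality: c^T x* = b^T y*. Confirmed.

8


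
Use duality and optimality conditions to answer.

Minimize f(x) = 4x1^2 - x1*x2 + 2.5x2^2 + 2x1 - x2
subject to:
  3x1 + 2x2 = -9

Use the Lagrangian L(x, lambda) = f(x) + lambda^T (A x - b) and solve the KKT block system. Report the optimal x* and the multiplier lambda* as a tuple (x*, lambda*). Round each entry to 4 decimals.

Form the Lagrangian:
  L(x, lambda) = (1/2) x^T Q x + c^T x + lambda^T (A x - b)
Stationarity (grad_x L = 0): Q x + c + A^T lambda = 0.
Primal feasibility: A x = b.

This gives the KKT block system:
  [ Q   A^T ] [ x     ]   [-c ]
  [ A    0  ] [ lambda ] = [ b ]

Solving the linear system:
  x*      = (-1.8764, -1.6854)
  lambda* = (3.7753)
  f(x*)   = 15.9551

x* = (-1.8764, -1.6854), lambda* = (3.7753)


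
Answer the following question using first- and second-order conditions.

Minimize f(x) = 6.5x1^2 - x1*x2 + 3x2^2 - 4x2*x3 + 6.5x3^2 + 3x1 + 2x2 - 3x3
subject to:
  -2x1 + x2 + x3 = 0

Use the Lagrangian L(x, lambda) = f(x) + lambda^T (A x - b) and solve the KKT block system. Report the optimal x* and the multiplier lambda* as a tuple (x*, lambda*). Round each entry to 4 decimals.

Form the Lagrangian:
  L(x, lambda) = (1/2) x^T Q x + c^T x + lambda^T (A x - b)
Stationarity (grad_x L = 0): Q x + c + A^T lambda = 0.
Primal feasibility: A x = b.

This gives the KKT block system:
  [ Q   A^T ] [ x     ]   [-c ]
  [ A    0  ] [ lambda ] = [ b ]

Solving the linear system:
  x*      = (-0.1774, -0.4151, 0.0604)
  lambda* = (0.5547)
  f(x*)   = -0.7717

x* = (-0.1774, -0.4151, 0.0604), lambda* = (0.5547)


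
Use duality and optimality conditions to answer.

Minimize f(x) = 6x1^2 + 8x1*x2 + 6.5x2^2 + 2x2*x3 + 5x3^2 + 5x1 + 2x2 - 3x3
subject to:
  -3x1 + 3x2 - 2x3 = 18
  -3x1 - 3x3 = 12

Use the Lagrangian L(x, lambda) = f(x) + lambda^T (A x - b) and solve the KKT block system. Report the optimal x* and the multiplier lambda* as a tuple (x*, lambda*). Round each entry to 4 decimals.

Form the Lagrangian:
  L(x, lambda) = (1/2) x^T Q x + c^T x + lambda^T (A x - b)
Stationarity (grad_x L = 0): Q x + c + A^T lambda = 0.
Primal feasibility: A x = b.

This gives the KKT block system:
  [ Q   A^T ] [ x     ]   [-c ]
  [ A    0  ] [ lambda ] = [ b ]

Solving the linear system:
  x*      = (-2.9312, 2.3563, -1.0688)
  lambda* = (-2.3482, -1.4265)
  f(x*)   = 26.3239

x* = (-2.9312, 2.3563, -1.0688), lambda* = (-2.3482, -1.4265)


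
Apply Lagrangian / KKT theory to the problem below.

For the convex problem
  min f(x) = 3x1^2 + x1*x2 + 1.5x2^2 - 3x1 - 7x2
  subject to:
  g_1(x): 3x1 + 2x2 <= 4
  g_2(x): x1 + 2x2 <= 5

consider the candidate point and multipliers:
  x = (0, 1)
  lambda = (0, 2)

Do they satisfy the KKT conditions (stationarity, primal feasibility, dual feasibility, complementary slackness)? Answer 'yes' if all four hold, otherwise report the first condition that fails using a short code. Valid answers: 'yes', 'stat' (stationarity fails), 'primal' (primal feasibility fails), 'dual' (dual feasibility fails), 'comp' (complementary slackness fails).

Gradient of f: grad f(x) = Q x + c = (-2, -4)
Constraint values g_i(x) = a_i^T x - b_i:
  g_1((0, 1)) = -2
  g_2((0, 1)) = -3
Stationarity residual: grad f(x) + sum_i lambda_i a_i = (0, 0)
  -> stationarity OK
Primal feasibility (all g_i <= 0): OK
Dual feasibility (all lambda_i >= 0): OK
Complementary slackness (lambda_i * g_i(x) = 0 for all i): FAILS

Verdict: the first failing condition is complementary_slackness -> comp.

comp


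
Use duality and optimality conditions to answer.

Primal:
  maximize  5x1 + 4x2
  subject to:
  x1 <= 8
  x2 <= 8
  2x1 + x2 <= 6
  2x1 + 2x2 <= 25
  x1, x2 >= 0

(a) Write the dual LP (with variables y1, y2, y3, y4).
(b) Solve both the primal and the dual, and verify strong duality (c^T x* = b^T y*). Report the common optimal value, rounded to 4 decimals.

The standard primal-dual pair for 'max c^T x s.t. A x <= b, x >= 0' is:
  Dual:  min b^T y  s.t.  A^T y >= c,  y >= 0.

So the dual LP is:
  minimize  8y1 + 8y2 + 6y3 + 25y4
  subject to:
    y1 + 2y3 + 2y4 >= 5
    y2 + y3 + 2y4 >= 4
    y1, y2, y3, y4 >= 0

Solving the primal: x* = (0, 6).
  primal value c^T x* = 24.
Solving the dual: y* = (0, 0, 4, 0).
  dual value b^T y* = 24.
Strong duality: c^T x* = b^T y*. Confirmed.

24


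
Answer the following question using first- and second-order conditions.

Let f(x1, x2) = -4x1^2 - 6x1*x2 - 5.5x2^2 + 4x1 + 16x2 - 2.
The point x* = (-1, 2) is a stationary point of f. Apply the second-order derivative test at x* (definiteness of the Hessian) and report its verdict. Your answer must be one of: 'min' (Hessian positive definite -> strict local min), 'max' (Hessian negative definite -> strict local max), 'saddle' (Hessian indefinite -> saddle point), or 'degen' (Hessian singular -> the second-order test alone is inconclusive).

Compute the Hessian H = grad^2 f:
  H = [[-8, -6], [-6, -11]]
Verify stationarity: grad f(x*) = H x* + g = (0, 0).
Eigenvalues of H: -15.6847, -3.3153.
Both eigenvalues < 0, so H is negative definite -> x* is a strict local max.

max


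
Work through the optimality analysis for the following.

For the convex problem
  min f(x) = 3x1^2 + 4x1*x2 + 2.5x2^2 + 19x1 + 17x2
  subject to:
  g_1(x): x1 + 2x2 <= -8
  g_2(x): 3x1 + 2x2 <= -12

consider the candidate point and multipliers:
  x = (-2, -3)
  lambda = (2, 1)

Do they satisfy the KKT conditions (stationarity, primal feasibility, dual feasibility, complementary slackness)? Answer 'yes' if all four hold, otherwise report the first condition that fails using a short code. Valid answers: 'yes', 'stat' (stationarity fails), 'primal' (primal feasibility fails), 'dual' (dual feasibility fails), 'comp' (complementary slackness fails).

Gradient of f: grad f(x) = Q x + c = (-5, -6)
Constraint values g_i(x) = a_i^T x - b_i:
  g_1((-2, -3)) = 0
  g_2((-2, -3)) = 0
Stationarity residual: grad f(x) + sum_i lambda_i a_i = (0, 0)
  -> stationarity OK
Primal feasibility (all g_i <= 0): OK
Dual feasibility (all lambda_i >= 0): OK
Complementary slackness (lambda_i * g_i(x) = 0 for all i): OK

Verdict: yes, KKT holds.

yes


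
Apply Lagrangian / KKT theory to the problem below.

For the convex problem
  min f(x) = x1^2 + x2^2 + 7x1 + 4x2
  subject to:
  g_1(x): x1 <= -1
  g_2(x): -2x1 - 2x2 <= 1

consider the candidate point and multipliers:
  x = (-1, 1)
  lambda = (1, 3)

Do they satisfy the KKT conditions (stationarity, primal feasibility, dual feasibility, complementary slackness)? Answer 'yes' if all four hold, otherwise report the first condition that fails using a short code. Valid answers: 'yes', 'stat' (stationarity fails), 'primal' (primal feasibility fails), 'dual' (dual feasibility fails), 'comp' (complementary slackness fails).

Gradient of f: grad f(x) = Q x + c = (5, 6)
Constraint values g_i(x) = a_i^T x - b_i:
  g_1((-1, 1)) = 0
  g_2((-1, 1)) = -1
Stationarity residual: grad f(x) + sum_i lambda_i a_i = (0, 0)
  -> stationarity OK
Primal feasibility (all g_i <= 0): OK
Dual feasibility (all lambda_i >= 0): OK
Complementary slackness (lambda_i * g_i(x) = 0 for all i): FAILS

Verdict: the first failing condition is complementary_slackness -> comp.

comp


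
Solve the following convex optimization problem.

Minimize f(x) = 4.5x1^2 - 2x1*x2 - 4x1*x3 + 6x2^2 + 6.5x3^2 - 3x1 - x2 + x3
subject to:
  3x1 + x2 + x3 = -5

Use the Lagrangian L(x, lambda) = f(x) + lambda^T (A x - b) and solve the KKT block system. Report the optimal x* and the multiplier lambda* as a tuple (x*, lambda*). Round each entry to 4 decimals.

Form the Lagrangian:
  L(x, lambda) = (1/2) x^T Q x + c^T x + lambda^T (A x - b)
Stationarity (grad_x L = 0): Q x + c + A^T lambda = 0.
Primal feasibility: A x = b.

This gives the KKT block system:
  [ Q   A^T ] [ x     ]   [-c ]
  [ A    0  ] [ lambda ] = [ b ]

Solving the linear system:
  x*      = (-1.2769, -0.4258, -0.7434)
  lambda* = (3.5558)
  f(x*)   = 10.6462

x* = (-1.2769, -0.4258, -0.7434), lambda* = (3.5558)


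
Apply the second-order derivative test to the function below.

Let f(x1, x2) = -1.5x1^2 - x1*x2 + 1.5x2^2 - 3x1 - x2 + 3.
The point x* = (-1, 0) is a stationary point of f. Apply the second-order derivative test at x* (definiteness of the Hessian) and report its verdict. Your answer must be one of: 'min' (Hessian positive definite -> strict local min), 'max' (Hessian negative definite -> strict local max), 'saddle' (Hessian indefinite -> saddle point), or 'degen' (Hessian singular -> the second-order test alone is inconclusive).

Compute the Hessian H = grad^2 f:
  H = [[-3, -1], [-1, 3]]
Verify stationarity: grad f(x*) = H x* + g = (0, 0).
Eigenvalues of H: -3.1623, 3.1623.
Eigenvalues have mixed signs, so H is indefinite -> x* is a saddle point.

saddle


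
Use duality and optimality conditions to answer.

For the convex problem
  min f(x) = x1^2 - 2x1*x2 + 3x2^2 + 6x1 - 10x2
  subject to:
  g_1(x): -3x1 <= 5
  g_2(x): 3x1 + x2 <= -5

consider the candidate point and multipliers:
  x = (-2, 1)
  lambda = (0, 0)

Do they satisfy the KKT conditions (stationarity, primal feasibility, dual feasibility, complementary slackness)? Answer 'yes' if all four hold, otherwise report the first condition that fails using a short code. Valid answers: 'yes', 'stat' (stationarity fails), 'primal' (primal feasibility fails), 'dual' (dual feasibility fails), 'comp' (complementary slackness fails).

Gradient of f: grad f(x) = Q x + c = (0, 0)
Constraint values g_i(x) = a_i^T x - b_i:
  g_1((-2, 1)) = 1
  g_2((-2, 1)) = 0
Stationarity residual: grad f(x) + sum_i lambda_i a_i = (0, 0)
  -> stationarity OK
Primal feasibility (all g_i <= 0): FAILS
Dual feasibility (all lambda_i >= 0): OK
Complementary slackness (lambda_i * g_i(x) = 0 for all i): OK

Verdict: the first failing condition is primal_feasibility -> primal.

primal


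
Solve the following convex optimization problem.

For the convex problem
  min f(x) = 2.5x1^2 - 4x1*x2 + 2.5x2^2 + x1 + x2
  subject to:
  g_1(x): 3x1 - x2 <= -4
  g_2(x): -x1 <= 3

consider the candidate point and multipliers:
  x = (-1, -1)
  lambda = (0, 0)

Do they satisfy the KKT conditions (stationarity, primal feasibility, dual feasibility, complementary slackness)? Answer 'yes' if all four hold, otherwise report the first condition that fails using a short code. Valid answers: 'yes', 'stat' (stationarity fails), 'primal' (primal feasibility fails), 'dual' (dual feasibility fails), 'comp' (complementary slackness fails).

Gradient of f: grad f(x) = Q x + c = (0, 0)
Constraint values g_i(x) = a_i^T x - b_i:
  g_1((-1, -1)) = 2
  g_2((-1, -1)) = -2
Stationarity residual: grad f(x) + sum_i lambda_i a_i = (0, 0)
  -> stationarity OK
Primal feasibility (all g_i <= 0): FAILS
Dual feasibility (all lambda_i >= 0): OK
Complementary slackness (lambda_i * g_i(x) = 0 for all i): OK

Verdict: the first failing condition is primal_feasibility -> primal.

primal


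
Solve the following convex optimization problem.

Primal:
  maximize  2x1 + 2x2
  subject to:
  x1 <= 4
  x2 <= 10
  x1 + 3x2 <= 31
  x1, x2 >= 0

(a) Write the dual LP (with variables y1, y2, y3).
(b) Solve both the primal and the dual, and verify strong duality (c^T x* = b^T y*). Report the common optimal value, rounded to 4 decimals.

The standard primal-dual pair for 'max c^T x s.t. A x <= b, x >= 0' is:
  Dual:  min b^T y  s.t.  A^T y >= c,  y >= 0.

So the dual LP is:
  minimize  4y1 + 10y2 + 31y3
  subject to:
    y1 + y3 >= 2
    y2 + 3y3 >= 2
    y1, y2, y3 >= 0

Solving the primal: x* = (4, 9).
  primal value c^T x* = 26.
Solving the dual: y* = (1.3333, 0, 0.6667).
  dual value b^T y* = 26.
Strong duality: c^T x* = b^T y*. Confirmed.

26


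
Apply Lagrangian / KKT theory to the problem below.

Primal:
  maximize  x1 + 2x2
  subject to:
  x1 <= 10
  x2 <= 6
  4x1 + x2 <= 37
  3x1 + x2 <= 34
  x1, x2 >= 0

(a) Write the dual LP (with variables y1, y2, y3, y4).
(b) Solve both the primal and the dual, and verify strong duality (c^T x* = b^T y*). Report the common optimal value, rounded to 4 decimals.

The standard primal-dual pair for 'max c^T x s.t. A x <= b, x >= 0' is:
  Dual:  min b^T y  s.t.  A^T y >= c,  y >= 0.

So the dual LP is:
  minimize  10y1 + 6y2 + 37y3 + 34y4
  subject to:
    y1 + 4y3 + 3y4 >= 1
    y2 + y3 + y4 >= 2
    y1, y2, y3, y4 >= 0

Solving the primal: x* = (7.75, 6).
  primal value c^T x* = 19.75.
Solving the dual: y* = (0, 1.75, 0.25, 0).
  dual value b^T y* = 19.75.
Strong duality: c^T x* = b^T y*. Confirmed.

19.75


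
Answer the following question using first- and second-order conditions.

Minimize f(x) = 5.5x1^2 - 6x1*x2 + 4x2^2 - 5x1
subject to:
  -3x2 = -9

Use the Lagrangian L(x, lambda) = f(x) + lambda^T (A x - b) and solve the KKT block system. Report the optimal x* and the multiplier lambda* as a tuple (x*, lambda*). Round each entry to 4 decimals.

Form the Lagrangian:
  L(x, lambda) = (1/2) x^T Q x + c^T x + lambda^T (A x - b)
Stationarity (grad_x L = 0): Q x + c + A^T lambda = 0.
Primal feasibility: A x = b.

This gives the KKT block system:
  [ Q   A^T ] [ x     ]   [-c ]
  [ A    0  ] [ lambda ] = [ b ]

Solving the linear system:
  x*      = (2.0909, 3)
  lambda* = (3.8182)
  f(x*)   = 11.9545

x* = (2.0909, 3), lambda* = (3.8182)


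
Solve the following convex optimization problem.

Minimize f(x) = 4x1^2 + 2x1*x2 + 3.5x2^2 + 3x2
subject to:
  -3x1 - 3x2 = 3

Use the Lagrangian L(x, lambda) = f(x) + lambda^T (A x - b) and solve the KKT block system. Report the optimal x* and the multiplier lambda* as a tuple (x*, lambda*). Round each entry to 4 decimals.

Form the Lagrangian:
  L(x, lambda) = (1/2) x^T Q x + c^T x + lambda^T (A x - b)
Stationarity (grad_x L = 0): Q x + c + A^T lambda = 0.
Primal feasibility: A x = b.

This gives the KKT block system:
  [ Q   A^T ] [ x     ]   [-c ]
  [ A    0  ] [ lambda ] = [ b ]

Solving the linear system:
  x*      = (-0.1818, -0.8182)
  lambda* = (-1.0303)
  f(x*)   = 0.3182

x* = (-0.1818, -0.8182), lambda* = (-1.0303)


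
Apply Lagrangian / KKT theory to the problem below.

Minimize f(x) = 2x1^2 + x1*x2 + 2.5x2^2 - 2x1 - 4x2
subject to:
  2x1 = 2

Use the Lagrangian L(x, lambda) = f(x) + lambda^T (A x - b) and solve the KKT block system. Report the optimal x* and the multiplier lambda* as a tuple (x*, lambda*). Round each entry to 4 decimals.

Form the Lagrangian:
  L(x, lambda) = (1/2) x^T Q x + c^T x + lambda^T (A x - b)
Stationarity (grad_x L = 0): Q x + c + A^T lambda = 0.
Primal feasibility: A x = b.

This gives the KKT block system:
  [ Q   A^T ] [ x     ]   [-c ]
  [ A    0  ] [ lambda ] = [ b ]

Solving the linear system:
  x*      = (1, 0.6)
  lambda* = (-1.3)
  f(x*)   = -0.9

x* = (1, 0.6), lambda* = (-1.3)


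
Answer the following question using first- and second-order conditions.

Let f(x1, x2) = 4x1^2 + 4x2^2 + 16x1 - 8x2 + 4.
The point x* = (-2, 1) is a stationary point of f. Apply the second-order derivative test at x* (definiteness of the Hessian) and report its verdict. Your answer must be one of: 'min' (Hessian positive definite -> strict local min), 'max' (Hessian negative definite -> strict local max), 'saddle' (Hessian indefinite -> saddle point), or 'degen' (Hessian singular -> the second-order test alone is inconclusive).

Compute the Hessian H = grad^2 f:
  H = [[8, 0], [0, 8]]
Verify stationarity: grad f(x*) = H x* + g = (0, 0).
Eigenvalues of H: 8, 8.
Both eigenvalues > 0, so H is positive definite -> x* is a strict local min.

min


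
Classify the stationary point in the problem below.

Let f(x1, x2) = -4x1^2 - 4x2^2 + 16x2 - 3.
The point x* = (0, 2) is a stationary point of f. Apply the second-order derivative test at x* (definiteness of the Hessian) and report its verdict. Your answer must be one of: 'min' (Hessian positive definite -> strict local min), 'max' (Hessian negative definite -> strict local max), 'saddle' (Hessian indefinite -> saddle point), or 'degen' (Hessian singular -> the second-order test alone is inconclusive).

Compute the Hessian H = grad^2 f:
  H = [[-8, 0], [0, -8]]
Verify stationarity: grad f(x*) = H x* + g = (0, 0).
Eigenvalues of H: -8, -8.
Both eigenvalues < 0, so H is negative definite -> x* is a strict local max.

max


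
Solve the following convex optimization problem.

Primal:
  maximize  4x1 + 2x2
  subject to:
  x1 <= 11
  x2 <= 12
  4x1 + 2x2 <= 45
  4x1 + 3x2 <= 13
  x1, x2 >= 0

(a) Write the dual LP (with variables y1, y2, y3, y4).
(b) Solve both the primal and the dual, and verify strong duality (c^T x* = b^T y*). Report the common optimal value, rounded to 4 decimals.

The standard primal-dual pair for 'max c^T x s.t. A x <= b, x >= 0' is:
  Dual:  min b^T y  s.t.  A^T y >= c,  y >= 0.

So the dual LP is:
  minimize  11y1 + 12y2 + 45y3 + 13y4
  subject to:
    y1 + 4y3 + 4y4 >= 4
    y2 + 2y3 + 3y4 >= 2
    y1, y2, y3, y4 >= 0

Solving the primal: x* = (3.25, 0).
  primal value c^T x* = 13.
Solving the dual: y* = (0, 0, 0, 1).
  dual value b^T y* = 13.
Strong duality: c^T x* = b^T y*. Confirmed.

13


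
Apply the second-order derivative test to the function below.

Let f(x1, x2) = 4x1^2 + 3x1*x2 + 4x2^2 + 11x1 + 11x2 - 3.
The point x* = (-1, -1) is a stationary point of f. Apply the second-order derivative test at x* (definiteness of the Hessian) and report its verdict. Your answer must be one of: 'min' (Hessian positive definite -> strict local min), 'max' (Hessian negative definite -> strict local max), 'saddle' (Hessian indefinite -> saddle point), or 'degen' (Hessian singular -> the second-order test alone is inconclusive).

Compute the Hessian H = grad^2 f:
  H = [[8, 3], [3, 8]]
Verify stationarity: grad f(x*) = H x* + g = (0, 0).
Eigenvalues of H: 5, 11.
Both eigenvalues > 0, so H is positive definite -> x* is a strict local min.

min


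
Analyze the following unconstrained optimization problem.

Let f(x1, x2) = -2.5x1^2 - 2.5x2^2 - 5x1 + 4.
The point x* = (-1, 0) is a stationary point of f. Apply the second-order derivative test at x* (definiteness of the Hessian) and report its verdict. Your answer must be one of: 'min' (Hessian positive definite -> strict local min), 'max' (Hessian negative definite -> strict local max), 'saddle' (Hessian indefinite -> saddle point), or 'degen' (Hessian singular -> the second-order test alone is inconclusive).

Compute the Hessian H = grad^2 f:
  H = [[-5, 0], [0, -5]]
Verify stationarity: grad f(x*) = H x* + g = (0, 0).
Eigenvalues of H: -5, -5.
Both eigenvalues < 0, so H is negative definite -> x* is a strict local max.

max


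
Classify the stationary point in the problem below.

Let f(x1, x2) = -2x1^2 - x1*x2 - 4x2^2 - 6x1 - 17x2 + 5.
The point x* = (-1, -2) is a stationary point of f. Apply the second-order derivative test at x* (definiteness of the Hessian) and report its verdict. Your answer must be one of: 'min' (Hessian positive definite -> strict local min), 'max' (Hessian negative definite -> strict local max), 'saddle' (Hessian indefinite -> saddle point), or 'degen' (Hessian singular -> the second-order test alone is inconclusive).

Compute the Hessian H = grad^2 f:
  H = [[-4, -1], [-1, -8]]
Verify stationarity: grad f(x*) = H x* + g = (0, 0).
Eigenvalues of H: -8.2361, -3.7639.
Both eigenvalues < 0, so H is negative definite -> x* is a strict local max.

max


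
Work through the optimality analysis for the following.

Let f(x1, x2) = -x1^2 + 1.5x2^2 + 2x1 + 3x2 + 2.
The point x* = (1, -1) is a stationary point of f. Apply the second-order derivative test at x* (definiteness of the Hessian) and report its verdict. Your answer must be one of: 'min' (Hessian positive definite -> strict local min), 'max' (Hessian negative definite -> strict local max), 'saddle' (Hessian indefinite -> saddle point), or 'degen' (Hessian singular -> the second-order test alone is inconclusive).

Compute the Hessian H = grad^2 f:
  H = [[-2, 0], [0, 3]]
Verify stationarity: grad f(x*) = H x* + g = (0, 0).
Eigenvalues of H: -2, 3.
Eigenvalues have mixed signs, so H is indefinite -> x* is a saddle point.

saddle


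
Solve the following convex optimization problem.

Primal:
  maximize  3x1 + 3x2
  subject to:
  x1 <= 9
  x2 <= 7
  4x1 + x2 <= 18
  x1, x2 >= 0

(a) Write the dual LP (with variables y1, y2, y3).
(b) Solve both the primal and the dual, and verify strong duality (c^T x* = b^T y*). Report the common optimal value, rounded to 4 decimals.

The standard primal-dual pair for 'max c^T x s.t. A x <= b, x >= 0' is:
  Dual:  min b^T y  s.t.  A^T y >= c,  y >= 0.

So the dual LP is:
  minimize  9y1 + 7y2 + 18y3
  subject to:
    y1 + 4y3 >= 3
    y2 + y3 >= 3
    y1, y2, y3 >= 0

Solving the primal: x* = (2.75, 7).
  primal value c^T x* = 29.25.
Solving the dual: y* = (0, 2.25, 0.75).
  dual value b^T y* = 29.25.
Strong duality: c^T x* = b^T y*. Confirmed.

29.25


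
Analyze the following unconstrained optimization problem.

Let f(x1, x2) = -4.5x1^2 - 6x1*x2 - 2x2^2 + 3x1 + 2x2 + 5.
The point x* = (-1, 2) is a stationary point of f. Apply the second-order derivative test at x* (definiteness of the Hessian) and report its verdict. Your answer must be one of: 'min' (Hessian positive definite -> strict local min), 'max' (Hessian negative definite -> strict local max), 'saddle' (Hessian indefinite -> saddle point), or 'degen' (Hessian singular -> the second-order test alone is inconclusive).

Compute the Hessian H = grad^2 f:
  H = [[-9, -6], [-6, -4]]
Verify stationarity: grad f(x*) = H x* + g = (0, 0).
Eigenvalues of H: -13, 0.
H has a zero eigenvalue (singular; negative semidefinite but not definite), so H is neither positive definite, negative definite, nor indefinite. The second-order test alone is inconclusive -> degen.
(Indeed, f is constant along the null direction of H through x*, so x* is not a strict local extremum.)

degen


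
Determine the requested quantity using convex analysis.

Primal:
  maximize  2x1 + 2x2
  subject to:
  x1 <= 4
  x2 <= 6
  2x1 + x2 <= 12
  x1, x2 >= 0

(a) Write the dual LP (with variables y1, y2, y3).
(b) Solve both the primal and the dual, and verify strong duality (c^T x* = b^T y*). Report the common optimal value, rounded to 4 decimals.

The standard primal-dual pair for 'max c^T x s.t. A x <= b, x >= 0' is:
  Dual:  min b^T y  s.t.  A^T y >= c,  y >= 0.

So the dual LP is:
  minimize  4y1 + 6y2 + 12y3
  subject to:
    y1 + 2y3 >= 2
    y2 + y3 >= 2
    y1, y2, y3 >= 0

Solving the primal: x* = (3, 6).
  primal value c^T x* = 18.
Solving the dual: y* = (0, 1, 1).
  dual value b^T y* = 18.
Strong duality: c^T x* = b^T y*. Confirmed.

18


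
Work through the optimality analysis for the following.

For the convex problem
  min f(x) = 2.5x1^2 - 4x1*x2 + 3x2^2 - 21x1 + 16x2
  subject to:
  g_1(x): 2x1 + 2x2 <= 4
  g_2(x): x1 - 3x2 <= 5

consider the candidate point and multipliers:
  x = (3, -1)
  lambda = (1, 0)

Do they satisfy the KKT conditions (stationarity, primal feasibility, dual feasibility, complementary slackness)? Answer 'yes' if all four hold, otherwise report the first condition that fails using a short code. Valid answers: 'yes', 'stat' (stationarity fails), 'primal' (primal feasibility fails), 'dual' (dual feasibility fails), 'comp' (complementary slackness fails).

Gradient of f: grad f(x) = Q x + c = (-2, -2)
Constraint values g_i(x) = a_i^T x - b_i:
  g_1((3, -1)) = 0
  g_2((3, -1)) = 1
Stationarity residual: grad f(x) + sum_i lambda_i a_i = (0, 0)
  -> stationarity OK
Primal feasibility (all g_i <= 0): FAILS
Dual feasibility (all lambda_i >= 0): OK
Complementary slackness (lambda_i * g_i(x) = 0 for all i): OK

Verdict: the first failing condition is primal_feasibility -> primal.

primal


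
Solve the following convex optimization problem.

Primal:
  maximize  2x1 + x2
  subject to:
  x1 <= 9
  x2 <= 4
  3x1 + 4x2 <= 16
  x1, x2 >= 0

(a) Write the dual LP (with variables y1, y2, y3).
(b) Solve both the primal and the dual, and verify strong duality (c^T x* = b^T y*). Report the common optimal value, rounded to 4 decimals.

The standard primal-dual pair for 'max c^T x s.t. A x <= b, x >= 0' is:
  Dual:  min b^T y  s.t.  A^T y >= c,  y >= 0.

So the dual LP is:
  minimize  9y1 + 4y2 + 16y3
  subject to:
    y1 + 3y3 >= 2
    y2 + 4y3 >= 1
    y1, y2, y3 >= 0

Solving the primal: x* = (5.3333, 0).
  primal value c^T x* = 10.6667.
Solving the dual: y* = (0, 0, 0.6667).
  dual value b^T y* = 10.6667.
Strong duality: c^T x* = b^T y*. Confirmed.

10.6667


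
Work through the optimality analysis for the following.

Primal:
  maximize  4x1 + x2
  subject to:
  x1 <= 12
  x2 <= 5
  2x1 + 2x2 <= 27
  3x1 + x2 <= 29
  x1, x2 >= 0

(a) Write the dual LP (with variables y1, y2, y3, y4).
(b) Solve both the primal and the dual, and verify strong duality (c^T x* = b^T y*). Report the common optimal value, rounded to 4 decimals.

The standard primal-dual pair for 'max c^T x s.t. A x <= b, x >= 0' is:
  Dual:  min b^T y  s.t.  A^T y >= c,  y >= 0.

So the dual LP is:
  minimize  12y1 + 5y2 + 27y3 + 29y4
  subject to:
    y1 + 2y3 + 3y4 >= 4
    y2 + 2y3 + y4 >= 1
    y1, y2, y3, y4 >= 0

Solving the primal: x* = (9.6667, 0).
  primal value c^T x* = 38.6667.
Solving the dual: y* = (0, 0, 0, 1.3333).
  dual value b^T y* = 38.6667.
Strong duality: c^T x* = b^T y*. Confirmed.

38.6667


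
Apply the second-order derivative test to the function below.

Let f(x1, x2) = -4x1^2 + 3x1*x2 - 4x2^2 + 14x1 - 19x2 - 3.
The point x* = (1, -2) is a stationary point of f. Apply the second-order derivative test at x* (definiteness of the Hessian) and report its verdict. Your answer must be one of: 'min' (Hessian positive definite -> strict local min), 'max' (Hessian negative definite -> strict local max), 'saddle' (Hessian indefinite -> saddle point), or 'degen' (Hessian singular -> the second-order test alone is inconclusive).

Compute the Hessian H = grad^2 f:
  H = [[-8, 3], [3, -8]]
Verify stationarity: grad f(x*) = H x* + g = (0, 0).
Eigenvalues of H: -11, -5.
Both eigenvalues < 0, so H is negative definite -> x* is a strict local max.

max


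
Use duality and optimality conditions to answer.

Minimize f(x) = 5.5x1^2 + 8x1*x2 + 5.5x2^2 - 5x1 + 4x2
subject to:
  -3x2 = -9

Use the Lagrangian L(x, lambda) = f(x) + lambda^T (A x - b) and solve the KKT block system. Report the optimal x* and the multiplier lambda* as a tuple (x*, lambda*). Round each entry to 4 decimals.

Form the Lagrangian:
  L(x, lambda) = (1/2) x^T Q x + c^T x + lambda^T (A x - b)
Stationarity (grad_x L = 0): Q x + c + A^T lambda = 0.
Primal feasibility: A x = b.

This gives the KKT block system:
  [ Q   A^T ] [ x     ]   [-c ]
  [ A    0  ] [ lambda ] = [ b ]

Solving the linear system:
  x*      = (-1.7273, 3)
  lambda* = (7.7273)
  f(x*)   = 45.0909

x* = (-1.7273, 3), lambda* = (7.7273)


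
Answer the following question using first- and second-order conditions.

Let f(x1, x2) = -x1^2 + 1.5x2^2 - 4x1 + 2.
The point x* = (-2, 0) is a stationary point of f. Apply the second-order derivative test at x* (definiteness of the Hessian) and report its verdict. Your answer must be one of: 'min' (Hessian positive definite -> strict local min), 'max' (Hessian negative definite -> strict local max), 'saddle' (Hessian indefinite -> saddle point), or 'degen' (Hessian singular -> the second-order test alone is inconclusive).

Compute the Hessian H = grad^2 f:
  H = [[-2, 0], [0, 3]]
Verify stationarity: grad f(x*) = H x* + g = (0, 0).
Eigenvalues of H: -2, 3.
Eigenvalues have mixed signs, so H is indefinite -> x* is a saddle point.

saddle


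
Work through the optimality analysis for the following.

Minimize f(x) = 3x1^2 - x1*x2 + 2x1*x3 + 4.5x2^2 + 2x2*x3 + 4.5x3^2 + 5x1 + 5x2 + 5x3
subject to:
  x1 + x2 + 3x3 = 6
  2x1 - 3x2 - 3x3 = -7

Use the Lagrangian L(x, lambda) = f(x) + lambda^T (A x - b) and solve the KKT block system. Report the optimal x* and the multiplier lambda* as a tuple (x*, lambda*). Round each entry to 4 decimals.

Form the Lagrangian:
  L(x, lambda) = (1/2) x^T Q x + c^T x + lambda^T (A x - b)
Stationarity (grad_x L = 0): Q x + c + A^T lambda = 0.
Primal feasibility: A x = b.

This gives the KKT block system:
  [ Q   A^T ] [ x     ]   [-c ]
  [ A    0  ] [ lambda ] = [ b ]

Solving the linear system:
  x*      = (-0.4331, -0.1496, 2.1942)
  lambda* = (-7.5538, 0.3071)
  f(x*)   = 27.7651

x* = (-0.4331, -0.1496, 2.1942), lambda* = (-7.5538, 0.3071)


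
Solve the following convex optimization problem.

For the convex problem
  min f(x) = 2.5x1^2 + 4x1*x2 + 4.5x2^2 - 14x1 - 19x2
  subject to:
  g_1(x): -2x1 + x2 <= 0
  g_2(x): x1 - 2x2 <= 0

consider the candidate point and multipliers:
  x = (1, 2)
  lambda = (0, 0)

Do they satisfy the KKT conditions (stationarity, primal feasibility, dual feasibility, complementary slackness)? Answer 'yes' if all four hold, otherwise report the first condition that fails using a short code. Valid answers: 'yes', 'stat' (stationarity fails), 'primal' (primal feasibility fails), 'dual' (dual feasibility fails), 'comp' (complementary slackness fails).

Gradient of f: grad f(x) = Q x + c = (-1, 3)
Constraint values g_i(x) = a_i^T x - b_i:
  g_1((1, 2)) = 0
  g_2((1, 2)) = -3
Stationarity residual: grad f(x) + sum_i lambda_i a_i = (-1, 3)
  -> stationarity FAILS
Primal feasibility (all g_i <= 0): OK
Dual feasibility (all lambda_i >= 0): OK
Complementary slackness (lambda_i * g_i(x) = 0 for all i): OK

Verdict: the first failing condition is stationarity -> stat.

stat


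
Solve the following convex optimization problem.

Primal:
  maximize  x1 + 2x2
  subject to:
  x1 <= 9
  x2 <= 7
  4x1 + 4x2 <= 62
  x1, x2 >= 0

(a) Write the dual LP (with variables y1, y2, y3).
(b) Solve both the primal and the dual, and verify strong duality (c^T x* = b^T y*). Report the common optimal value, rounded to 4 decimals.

The standard primal-dual pair for 'max c^T x s.t. A x <= b, x >= 0' is:
  Dual:  min b^T y  s.t.  A^T y >= c,  y >= 0.

So the dual LP is:
  minimize  9y1 + 7y2 + 62y3
  subject to:
    y1 + 4y3 >= 1
    y2 + 4y3 >= 2
    y1, y2, y3 >= 0

Solving the primal: x* = (8.5, 7).
  primal value c^T x* = 22.5.
Solving the dual: y* = (0, 1, 0.25).
  dual value b^T y* = 22.5.
Strong duality: c^T x* = b^T y*. Confirmed.

22.5


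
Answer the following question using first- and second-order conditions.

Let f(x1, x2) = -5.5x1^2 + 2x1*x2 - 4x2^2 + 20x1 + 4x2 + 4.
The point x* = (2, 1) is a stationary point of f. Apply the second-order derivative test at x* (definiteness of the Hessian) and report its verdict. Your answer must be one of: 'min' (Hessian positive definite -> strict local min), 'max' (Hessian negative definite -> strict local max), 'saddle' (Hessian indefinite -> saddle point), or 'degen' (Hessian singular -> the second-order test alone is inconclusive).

Compute the Hessian H = grad^2 f:
  H = [[-11, 2], [2, -8]]
Verify stationarity: grad f(x*) = H x* + g = (0, 0).
Eigenvalues of H: -12, -7.
Both eigenvalues < 0, so H is negative definite -> x* is a strict local max.

max


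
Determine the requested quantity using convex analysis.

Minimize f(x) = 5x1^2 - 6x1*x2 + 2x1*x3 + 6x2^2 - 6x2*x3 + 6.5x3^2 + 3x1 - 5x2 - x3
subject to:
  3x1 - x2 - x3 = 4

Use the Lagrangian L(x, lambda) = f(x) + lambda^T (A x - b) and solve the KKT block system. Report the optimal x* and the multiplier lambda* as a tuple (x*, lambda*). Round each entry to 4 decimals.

Form the Lagrangian:
  L(x, lambda) = (1/2) x^T Q x + c^T x + lambda^T (A x - b)
Stationarity (grad_x L = 0): Q x + c + A^T lambda = 0.
Primal feasibility: A x = b.

This gives the KKT block system:
  [ Q   A^T ] [ x     ]   [-c ]
  [ A    0  ] [ lambda ] = [ b ]

Solving the linear system:
  x*      = (1.512, 0.7102, -0.1743)
  lambda* = (-4.5033)
  f(x*)   = 9.5861

x* = (1.512, 0.7102, -0.1743), lambda* = (-4.5033)


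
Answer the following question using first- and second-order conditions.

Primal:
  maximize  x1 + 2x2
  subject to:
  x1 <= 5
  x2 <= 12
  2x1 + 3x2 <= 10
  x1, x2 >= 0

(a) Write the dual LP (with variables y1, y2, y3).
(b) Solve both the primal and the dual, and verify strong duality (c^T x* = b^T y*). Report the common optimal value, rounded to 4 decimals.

The standard primal-dual pair for 'max c^T x s.t. A x <= b, x >= 0' is:
  Dual:  min b^T y  s.t.  A^T y >= c,  y >= 0.

So the dual LP is:
  minimize  5y1 + 12y2 + 10y3
  subject to:
    y1 + 2y3 >= 1
    y2 + 3y3 >= 2
    y1, y2, y3 >= 0

Solving the primal: x* = (0, 3.3333).
  primal value c^T x* = 6.6667.
Solving the dual: y* = (0, 0, 0.6667).
  dual value b^T y* = 6.6667.
Strong duality: c^T x* = b^T y*. Confirmed.

6.6667


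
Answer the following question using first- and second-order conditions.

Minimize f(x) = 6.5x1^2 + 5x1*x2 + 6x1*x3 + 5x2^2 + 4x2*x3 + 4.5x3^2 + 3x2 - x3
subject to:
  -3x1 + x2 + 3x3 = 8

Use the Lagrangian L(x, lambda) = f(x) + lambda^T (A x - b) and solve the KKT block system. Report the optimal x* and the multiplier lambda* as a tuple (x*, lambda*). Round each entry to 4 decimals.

Form the Lagrangian:
  L(x, lambda) = (1/2) x^T Q x + c^T x + lambda^T (A x - b)
Stationarity (grad_x L = 0): Q x + c + A^T lambda = 0.
Primal feasibility: A x = b.

This gives the KKT block system:
  [ Q   A^T ] [ x     ]   [-c ]
  [ A    0  ] [ lambda ] = [ b ]

Solving the linear system:
  x*      = (-1.1259, -0.1796, 1.6006)
  lambda* = (-1.9771)
  f(x*)   = 6.8389

x* = (-1.1259, -0.1796, 1.6006), lambda* = (-1.9771)


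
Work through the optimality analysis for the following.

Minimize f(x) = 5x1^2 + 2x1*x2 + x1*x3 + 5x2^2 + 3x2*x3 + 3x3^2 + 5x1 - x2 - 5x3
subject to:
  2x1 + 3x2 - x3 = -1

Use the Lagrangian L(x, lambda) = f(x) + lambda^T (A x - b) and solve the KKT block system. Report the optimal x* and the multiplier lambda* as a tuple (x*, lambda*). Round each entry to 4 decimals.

Form the Lagrangian:
  L(x, lambda) = (1/2) x^T Q x + c^T x + lambda^T (A x - b)
Stationarity (grad_x L = 0): Q x + c + A^T lambda = 0.
Primal feasibility: A x = b.

This gives the KKT block system:
  [ Q   A^T ] [ x     ]   [-c ]
  [ A    0  ] [ lambda ] = [ b ]

Solving the linear system:
  x*      = (-0.4642, 0.2051, 0.6869)
  lambda* = (-0.7277)
  f(x*)   = -3.344

x* = (-0.4642, 0.2051, 0.6869), lambda* = (-0.7277)


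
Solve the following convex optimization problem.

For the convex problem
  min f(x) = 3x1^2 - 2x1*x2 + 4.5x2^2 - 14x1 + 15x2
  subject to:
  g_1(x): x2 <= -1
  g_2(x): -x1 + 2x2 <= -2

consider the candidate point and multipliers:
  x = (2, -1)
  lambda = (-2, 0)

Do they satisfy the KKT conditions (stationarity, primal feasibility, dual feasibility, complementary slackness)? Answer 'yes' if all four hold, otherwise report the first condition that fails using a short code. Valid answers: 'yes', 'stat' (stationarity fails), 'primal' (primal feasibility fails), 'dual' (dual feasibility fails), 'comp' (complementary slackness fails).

Gradient of f: grad f(x) = Q x + c = (0, 2)
Constraint values g_i(x) = a_i^T x - b_i:
  g_1((2, -1)) = 0
  g_2((2, -1)) = -2
Stationarity residual: grad f(x) + sum_i lambda_i a_i = (0, 0)
  -> stationarity OK
Primal feasibility (all g_i <= 0): OK
Dual feasibility (all lambda_i >= 0): FAILS
Complementary slackness (lambda_i * g_i(x) = 0 for all i): OK

Verdict: the first failing condition is dual_feasibility -> dual.

dual


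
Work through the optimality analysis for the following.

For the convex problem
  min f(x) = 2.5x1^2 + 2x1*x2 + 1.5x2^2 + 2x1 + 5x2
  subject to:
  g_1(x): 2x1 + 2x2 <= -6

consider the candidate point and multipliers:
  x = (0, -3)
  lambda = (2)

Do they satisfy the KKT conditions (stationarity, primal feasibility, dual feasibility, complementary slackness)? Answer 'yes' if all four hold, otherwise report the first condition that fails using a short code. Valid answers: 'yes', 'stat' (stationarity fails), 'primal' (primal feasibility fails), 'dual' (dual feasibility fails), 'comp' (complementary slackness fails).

Gradient of f: grad f(x) = Q x + c = (-4, -4)
Constraint values g_i(x) = a_i^T x - b_i:
  g_1((0, -3)) = 0
Stationarity residual: grad f(x) + sum_i lambda_i a_i = (0, 0)
  -> stationarity OK
Primal feasibility (all g_i <= 0): OK
Dual feasibility (all lambda_i >= 0): OK
Complementary slackness (lambda_i * g_i(x) = 0 for all i): OK

Verdict: yes, KKT holds.

yes


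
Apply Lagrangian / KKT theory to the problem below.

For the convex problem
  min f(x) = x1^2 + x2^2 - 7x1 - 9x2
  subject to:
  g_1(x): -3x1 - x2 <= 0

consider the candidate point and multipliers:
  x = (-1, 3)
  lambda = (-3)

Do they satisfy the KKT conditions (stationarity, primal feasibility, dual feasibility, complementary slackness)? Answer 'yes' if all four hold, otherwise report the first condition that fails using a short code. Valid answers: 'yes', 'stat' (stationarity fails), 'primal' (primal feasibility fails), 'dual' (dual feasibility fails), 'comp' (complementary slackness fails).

Gradient of f: grad f(x) = Q x + c = (-9, -3)
Constraint values g_i(x) = a_i^T x - b_i:
  g_1((-1, 3)) = 0
Stationarity residual: grad f(x) + sum_i lambda_i a_i = (0, 0)
  -> stationarity OK
Primal feasibility (all g_i <= 0): OK
Dual feasibility (all lambda_i >= 0): FAILS
Complementary slackness (lambda_i * g_i(x) = 0 for all i): OK

Verdict: the first failing condition is dual_feasibility -> dual.

dual


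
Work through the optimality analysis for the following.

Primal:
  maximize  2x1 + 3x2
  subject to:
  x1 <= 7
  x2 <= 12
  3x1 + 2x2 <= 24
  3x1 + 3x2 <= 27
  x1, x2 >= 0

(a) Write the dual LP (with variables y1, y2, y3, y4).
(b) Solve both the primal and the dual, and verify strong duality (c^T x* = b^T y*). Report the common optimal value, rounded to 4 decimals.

The standard primal-dual pair for 'max c^T x s.t. A x <= b, x >= 0' is:
  Dual:  min b^T y  s.t.  A^T y >= c,  y >= 0.

So the dual LP is:
  minimize  7y1 + 12y2 + 24y3 + 27y4
  subject to:
    y1 + 3y3 + 3y4 >= 2
    y2 + 2y3 + 3y4 >= 3
    y1, y2, y3, y4 >= 0

Solving the primal: x* = (0, 9).
  primal value c^T x* = 27.
Solving the dual: y* = (0, 0, 0, 1).
  dual value b^T y* = 27.
Strong duality: c^T x* = b^T y*. Confirmed.

27


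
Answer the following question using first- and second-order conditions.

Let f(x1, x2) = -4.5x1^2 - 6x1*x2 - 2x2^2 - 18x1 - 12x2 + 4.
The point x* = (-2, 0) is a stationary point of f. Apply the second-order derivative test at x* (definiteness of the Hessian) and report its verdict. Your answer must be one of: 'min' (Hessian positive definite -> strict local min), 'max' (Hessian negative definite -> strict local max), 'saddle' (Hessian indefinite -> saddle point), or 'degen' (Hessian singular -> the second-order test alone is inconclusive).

Compute the Hessian H = grad^2 f:
  H = [[-9, -6], [-6, -4]]
Verify stationarity: grad f(x*) = H x* + g = (0, 0).
Eigenvalues of H: -13, 0.
H has a zero eigenvalue (singular; negative semidefinite but not definite), so H is neither positive definite, negative definite, nor indefinite. The second-order test alone is inconclusive -> degen.
(Indeed, f is constant along the null direction of H through x*, so x* is not a strict local extremum.)

degen
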